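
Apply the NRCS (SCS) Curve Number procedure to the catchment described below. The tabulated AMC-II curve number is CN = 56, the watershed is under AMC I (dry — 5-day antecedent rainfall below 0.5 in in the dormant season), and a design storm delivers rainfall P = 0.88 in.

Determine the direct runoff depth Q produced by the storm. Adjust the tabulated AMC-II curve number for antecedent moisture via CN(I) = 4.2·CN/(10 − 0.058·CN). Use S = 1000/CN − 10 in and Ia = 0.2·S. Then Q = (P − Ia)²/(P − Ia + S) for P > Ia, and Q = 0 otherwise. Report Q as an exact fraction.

Q = 0 in ≈ 0.000 in

Dry (AMC I): CN(I) = 4.2·56/(10 − 0.058·56) = (1176/5)/(844/125) = 7350/211 ≈ 34.834
Retention S: 1000/CN − 10 with CN=34.834 → S = 2750/147 ≈ 18.707 in
Initial abstraction Ia = S/5 = (2750/147)/5 = 550/147 ≈ 3.741 in
P = 0.880 ≤ Ia = 3.741 in: entire storm abstracted, Q = 0.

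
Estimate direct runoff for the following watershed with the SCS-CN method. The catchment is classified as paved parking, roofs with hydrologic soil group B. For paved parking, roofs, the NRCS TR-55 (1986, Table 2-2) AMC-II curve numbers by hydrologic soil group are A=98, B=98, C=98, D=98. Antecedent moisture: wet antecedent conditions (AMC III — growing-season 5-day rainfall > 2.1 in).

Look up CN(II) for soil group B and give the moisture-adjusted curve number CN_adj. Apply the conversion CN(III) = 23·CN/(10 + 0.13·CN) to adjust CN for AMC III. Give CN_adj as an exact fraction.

NRCS table: paved parking, roofs, soil group B → CN(II) = 98
Wet (AMC III): CN(III) = 23·98/(10 + 0.13·98) = 2254/(1137/50) = 112700/1137 ≈ 99.120

CN_adj = 112700/1137 ≈ 99.120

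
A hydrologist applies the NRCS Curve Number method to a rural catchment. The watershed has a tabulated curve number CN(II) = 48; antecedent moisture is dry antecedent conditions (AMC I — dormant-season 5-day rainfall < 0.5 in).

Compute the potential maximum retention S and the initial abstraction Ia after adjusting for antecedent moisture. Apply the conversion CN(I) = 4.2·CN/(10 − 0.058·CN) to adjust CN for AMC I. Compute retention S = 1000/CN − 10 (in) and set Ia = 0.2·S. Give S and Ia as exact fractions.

Dry (AMC I): CN(I) = 4.2·48/(10 − 0.058·48) = (1008/5)/(902/125) = 12600/451 ≈ 27.938
Max retention: S = 1000/(12600/451) − 10 = 1625/63 in (≈ 25.794 in)
Ia = 0.2S: 0.2·25.794 = 5.159 in (exactly 325/63)

S = 1625/63 in ≈ 25.794 in; Ia = 325/63 in ≈ 5.159 in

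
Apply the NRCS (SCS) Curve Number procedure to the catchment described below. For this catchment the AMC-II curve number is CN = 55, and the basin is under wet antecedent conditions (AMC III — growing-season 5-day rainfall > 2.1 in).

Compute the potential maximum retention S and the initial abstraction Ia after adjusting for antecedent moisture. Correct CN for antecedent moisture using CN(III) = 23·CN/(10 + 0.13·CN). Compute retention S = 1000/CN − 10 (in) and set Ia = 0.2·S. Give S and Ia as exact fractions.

S = 900/253 in ≈ 3.557 in; Ia = 180/253 in ≈ 0.711 in

CN(III) from CN(II)=55: (23·55)/(10 + 0.13·55) = 25300/343 ≈ 73.761
S = 1000/(25300/343) − 10 = 900/253 in ≈ 3.557 in
Initial abstraction Ia = S/5 = (900/253)/5 = 180/253 ≈ 0.711 in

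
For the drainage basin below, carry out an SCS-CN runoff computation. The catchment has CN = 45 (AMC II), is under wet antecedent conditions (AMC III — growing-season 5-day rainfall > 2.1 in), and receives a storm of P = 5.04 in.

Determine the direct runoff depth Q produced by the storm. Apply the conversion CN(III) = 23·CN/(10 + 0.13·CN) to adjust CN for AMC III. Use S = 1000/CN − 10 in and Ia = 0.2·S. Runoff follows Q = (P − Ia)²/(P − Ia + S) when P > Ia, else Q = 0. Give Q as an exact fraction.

Wet (AMC III): CN(III) = 23·45/(10 + 0.13·45) = 1035/(317/20) = 20700/317 ≈ 65.300
S = 1000/(20700/317) − 10 = 1100/207 in ≈ 5.314 in
Initial abstraction Ia = S/5 = (1100/207)/5 = 220/207 ≈ 1.063 in
P − Ia = 5.040 − 1.063 = 20582/5175 ≈ 3.977 in (> 0, runoff occurs)
Q: (20582/5175)² ÷ (48082/5175) = 211809362/124412175 in (≈ 1.702 in)

Q = 211809362/124412175 in ≈ 1.702 in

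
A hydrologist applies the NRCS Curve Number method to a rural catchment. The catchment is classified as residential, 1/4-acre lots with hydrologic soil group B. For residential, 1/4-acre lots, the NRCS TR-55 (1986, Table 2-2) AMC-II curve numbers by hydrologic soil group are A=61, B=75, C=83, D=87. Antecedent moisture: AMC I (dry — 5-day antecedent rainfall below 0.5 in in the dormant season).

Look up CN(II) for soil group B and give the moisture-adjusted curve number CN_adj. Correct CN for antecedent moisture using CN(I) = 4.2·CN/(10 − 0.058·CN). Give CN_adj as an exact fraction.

NRCS table: residential, 1/4-acre lots, soil group B → CN(II) = 75
Dry (AMC I): CN(I) = 4.2·75/(10 − 0.058·75) = 315/(113/20) = 6300/113 ≈ 55.752

CN_adj = 6300/113 ≈ 55.752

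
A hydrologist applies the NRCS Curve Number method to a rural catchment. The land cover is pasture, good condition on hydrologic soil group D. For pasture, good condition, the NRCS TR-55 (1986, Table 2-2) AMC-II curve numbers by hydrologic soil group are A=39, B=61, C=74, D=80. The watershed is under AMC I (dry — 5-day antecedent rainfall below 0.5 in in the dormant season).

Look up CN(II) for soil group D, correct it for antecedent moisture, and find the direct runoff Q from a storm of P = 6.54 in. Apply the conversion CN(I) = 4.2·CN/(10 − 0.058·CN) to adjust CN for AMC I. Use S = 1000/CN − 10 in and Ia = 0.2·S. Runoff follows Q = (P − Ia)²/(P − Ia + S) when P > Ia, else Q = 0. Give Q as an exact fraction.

NRCS table: pasture, good condition, soil group D → CN(II) = 80
CN(I) from CN(II)=80: (4.2·80)/(10 − 0.058·80) = 4200/67 ≈ 62.687
Retention S: 1000/CN − 10 with CN=62.687 → S = 125/21 ≈ 5.952 in
Ia = 0.2·(125/21) = 25/21 in ≈ 1.190 in
P − Ia = 6.540 − 1.190 = 5617/1050 ≈ 5.350 in (> 0, runoff occurs)
Runoff Q = (P−Ia)²/(P−Ia+S) = (5.350)²/(5.350+5.952) = 31550689/12460350 ≈ 2.532 in

Q = 31550689/12460350 in ≈ 2.532 in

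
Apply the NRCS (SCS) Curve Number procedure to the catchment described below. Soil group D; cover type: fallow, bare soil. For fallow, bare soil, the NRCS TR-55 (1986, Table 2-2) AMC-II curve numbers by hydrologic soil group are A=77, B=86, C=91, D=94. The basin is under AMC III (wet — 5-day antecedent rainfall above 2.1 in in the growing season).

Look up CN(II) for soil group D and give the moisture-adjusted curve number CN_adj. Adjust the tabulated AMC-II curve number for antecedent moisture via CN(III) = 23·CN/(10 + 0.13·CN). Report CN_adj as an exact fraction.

NRCS table: fallow, bare soil, soil group D → CN(II) = 94
Wet (AMC III): CN(III) = 23·94/(10 + 0.13·94) = 2162/(1111/50) = 108100/1111 ≈ 97.300

CN_adj = 108100/1111 ≈ 97.300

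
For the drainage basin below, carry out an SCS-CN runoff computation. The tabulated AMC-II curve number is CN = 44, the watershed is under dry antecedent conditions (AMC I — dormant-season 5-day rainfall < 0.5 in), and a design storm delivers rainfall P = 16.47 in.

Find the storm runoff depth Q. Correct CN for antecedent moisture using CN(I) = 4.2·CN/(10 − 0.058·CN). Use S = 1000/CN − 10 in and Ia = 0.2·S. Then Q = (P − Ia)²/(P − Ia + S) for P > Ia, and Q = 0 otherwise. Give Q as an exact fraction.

Adjust CN=44 to AMC I: 4.2·44/(10 − 0.058·44) → (924/5) ÷ (931/125) = 3300/133 ≈ 24.812
Retention S: 1000/CN − 10 with CN=24.812 → S = 1000/33 ≈ 30.303 in
Ia = 0.2S: 0.2·30.303 = 6.061 in (exactly 200/33)
P − Ia = 16.470 − 6.061 = 34351/3300 ≈ 10.409 in (> 0, runoff occurs)
Q: (34351/3300)² ÷ (134351/3300) = 1179991201/443358300 in (≈ 2.661 in)

Q = 1179991201/443358300 in ≈ 2.661 in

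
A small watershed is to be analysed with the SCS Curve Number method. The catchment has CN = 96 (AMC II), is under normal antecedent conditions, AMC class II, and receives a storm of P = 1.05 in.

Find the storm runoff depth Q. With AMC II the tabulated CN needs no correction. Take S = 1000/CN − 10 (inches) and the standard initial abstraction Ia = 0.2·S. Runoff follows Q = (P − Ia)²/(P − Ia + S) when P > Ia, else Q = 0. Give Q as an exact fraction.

Q = 841/1245 in ≈ 0.676 in

CN(II) = 96; AMC II needs no correction.
S = 1000/96 − 10 = 5/12 in ≈ 0.417 in
Initial abstraction Ia = S/5 = (5/12)/5 = 1/12 ≈ 0.083 in
P − Ia = 1.050 − 0.083 = 29/30 ≈ 0.967 in (> 0, runoff occurs)
Q: (29/30)² ÷ (83/60) = 841/1245 in (≈ 0.676 in)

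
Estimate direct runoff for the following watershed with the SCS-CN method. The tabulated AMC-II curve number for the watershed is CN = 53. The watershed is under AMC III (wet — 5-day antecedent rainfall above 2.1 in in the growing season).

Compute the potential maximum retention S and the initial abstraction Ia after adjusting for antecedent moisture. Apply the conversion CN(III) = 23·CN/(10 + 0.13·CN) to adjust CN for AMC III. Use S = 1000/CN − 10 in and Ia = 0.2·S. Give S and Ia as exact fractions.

S = 4700/1219 in ≈ 3.856 in; Ia = 940/1219 in ≈ 0.771 in

CN(III) from CN(II)=53: (23·53)/(10 + 0.13·53) = 121900/1689 ≈ 72.173
Max retention: S = 1000/(121900/1689) − 10 = 4700/1219 in (≈ 3.856 in)
Ia = 0.2S: 0.2·3.856 = 0.771 in (exactly 940/1219)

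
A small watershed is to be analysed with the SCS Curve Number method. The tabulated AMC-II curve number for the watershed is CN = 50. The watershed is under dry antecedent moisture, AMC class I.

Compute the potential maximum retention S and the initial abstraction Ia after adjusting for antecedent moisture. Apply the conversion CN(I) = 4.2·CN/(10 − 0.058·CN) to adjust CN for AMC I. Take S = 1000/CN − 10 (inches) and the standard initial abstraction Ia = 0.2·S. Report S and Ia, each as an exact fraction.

S = 500/21 in ≈ 23.810 in; Ia = 100/21 in ≈ 4.762 in

Adjust CN=50 to AMC I: 4.2·50/(10 − 0.058·50) → 210 ÷ (71/10) = 2100/71 ≈ 29.577
S = 1000/(2100/71) − 10 = 500/21 in ≈ 23.810 in
Ia = 0.2·(500/21) = 100/21 in ≈ 4.762 in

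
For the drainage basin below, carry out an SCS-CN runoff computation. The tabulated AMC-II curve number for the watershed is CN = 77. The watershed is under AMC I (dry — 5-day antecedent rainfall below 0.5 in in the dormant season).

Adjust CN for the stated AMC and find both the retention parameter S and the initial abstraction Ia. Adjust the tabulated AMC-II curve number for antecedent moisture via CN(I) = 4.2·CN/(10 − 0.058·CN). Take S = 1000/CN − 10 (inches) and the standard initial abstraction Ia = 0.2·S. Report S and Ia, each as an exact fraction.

S = 11500/1617 in ≈ 7.112 in; Ia = 2300/1617 in ≈ 1.422 in

Adjust CN=77 to AMC I: 4.2·77/(10 − 0.058·77) → (1617/5) ÷ (2767/500) = 161700/2767 ≈ 58.439
S = 1000/(161700/2767) − 10 = 11500/1617 in ≈ 7.112 in
Ia = 0.2·(11500/1617) = 2300/1617 in ≈ 1.422 in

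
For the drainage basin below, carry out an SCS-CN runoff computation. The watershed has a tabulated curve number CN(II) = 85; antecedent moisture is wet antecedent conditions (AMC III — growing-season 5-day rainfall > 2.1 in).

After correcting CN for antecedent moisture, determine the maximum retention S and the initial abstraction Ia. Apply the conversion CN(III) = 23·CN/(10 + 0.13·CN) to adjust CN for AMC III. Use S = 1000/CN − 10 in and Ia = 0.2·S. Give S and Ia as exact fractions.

S = 300/391 in ≈ 0.767 in; Ia = 60/391 in ≈ 0.153 in

CN(III) from CN(II)=85: (23·85)/(10 + 0.13·85) = 39100/421 ≈ 92.874
Max retention: S = 1000/(39100/421) − 10 = 300/391 in (≈ 0.767 in)
Ia = 0.2·(300/391) = 60/391 in ≈ 0.153 in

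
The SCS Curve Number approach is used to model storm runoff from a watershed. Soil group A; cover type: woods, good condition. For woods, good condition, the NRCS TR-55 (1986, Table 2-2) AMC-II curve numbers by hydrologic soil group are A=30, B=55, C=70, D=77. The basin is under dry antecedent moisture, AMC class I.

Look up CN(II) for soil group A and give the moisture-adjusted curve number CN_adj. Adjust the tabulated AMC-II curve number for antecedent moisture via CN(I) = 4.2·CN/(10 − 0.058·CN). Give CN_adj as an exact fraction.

CN_adj = 900/59 ≈ 15.254

NRCS table: woods, good condition, soil group A → CN(II) = 30
Dry (AMC I): CN(I) = 4.2·30/(10 − 0.058·30) = 126/(413/50) = 900/59 ≈ 15.254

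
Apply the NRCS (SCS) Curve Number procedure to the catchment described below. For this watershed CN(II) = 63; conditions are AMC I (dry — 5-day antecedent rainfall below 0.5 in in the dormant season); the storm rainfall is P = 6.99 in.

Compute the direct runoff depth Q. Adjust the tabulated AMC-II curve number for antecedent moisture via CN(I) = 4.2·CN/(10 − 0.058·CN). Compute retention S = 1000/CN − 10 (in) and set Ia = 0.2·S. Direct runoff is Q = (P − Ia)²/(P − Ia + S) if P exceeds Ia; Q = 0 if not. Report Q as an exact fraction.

Q = 307777519729/318151997100 in ≈ 0.967 in

Dry (AMC I): CN(I) = 4.2·63/(10 − 0.058·63) = (1323/5)/(3173/500) = 132300/3173 ≈ 41.696
Retention S: 1000/CN − 10 with CN=41.696 → S = 18500/1323 ≈ 13.983 in
Initial abstraction Ia = S/5 = (18500/1323)/5 = 3700/1323 ≈ 2.797 in
Excess rainfall: 6.990 − 2.797 = 4.193 in; P > Ia so Q > 0
Q = (554777/132300)²/((554777/132300) + 18500/1323) = (307777519729/17503290000)/(2404777/132300) = 307777519729/318151997100 in ≈ 0.967 in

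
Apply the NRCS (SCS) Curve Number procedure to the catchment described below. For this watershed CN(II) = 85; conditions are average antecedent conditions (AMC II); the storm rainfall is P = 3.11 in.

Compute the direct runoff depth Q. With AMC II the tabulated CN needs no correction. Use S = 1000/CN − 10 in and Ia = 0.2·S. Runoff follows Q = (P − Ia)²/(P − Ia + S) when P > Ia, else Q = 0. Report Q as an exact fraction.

Average conditions: CN = 85 (no AMC adjustment).
S = 1000/85 − 10 = 30/17 in ≈ 1.765 in
Ia = 0.2·(30/17) = 6/17 in ≈ 0.353 in
Since P=3.110 > Ia=0.353: effective rainfall P−Ia = 4687/1700 in
Q = (4687/1700)²/((4687/1700) + 30/17) = (21967969/2890000)/(7687/1700) = 21967969/13067900 in ≈ 1.681 in

Q = 21967969/13067900 in ≈ 1.681 in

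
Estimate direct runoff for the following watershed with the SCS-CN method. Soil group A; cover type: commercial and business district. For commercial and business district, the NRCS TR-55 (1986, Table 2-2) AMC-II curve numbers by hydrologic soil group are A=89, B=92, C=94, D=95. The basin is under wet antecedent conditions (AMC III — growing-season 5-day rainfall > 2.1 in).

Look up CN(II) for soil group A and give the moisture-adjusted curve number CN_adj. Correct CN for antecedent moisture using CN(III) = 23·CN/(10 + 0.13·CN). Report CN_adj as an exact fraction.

NRCS table: commercial and business district, soil group A → CN(II) = 89
Wet (AMC III): CN(III) = 23·89/(10 + 0.13·89) = 2047/(2157/100) = 204700/2157 ≈ 94.900

CN_adj = 204700/2157 ≈ 94.900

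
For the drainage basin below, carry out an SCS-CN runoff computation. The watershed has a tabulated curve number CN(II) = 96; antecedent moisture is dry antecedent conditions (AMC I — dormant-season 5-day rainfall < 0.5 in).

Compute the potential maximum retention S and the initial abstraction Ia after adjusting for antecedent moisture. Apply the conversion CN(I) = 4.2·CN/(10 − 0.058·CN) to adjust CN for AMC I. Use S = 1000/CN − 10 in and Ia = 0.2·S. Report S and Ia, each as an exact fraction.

Dry (AMC I): CN(I) = 4.2·96/(10 − 0.058·96) = (2016/5)/(554/125) = 25200/277 ≈ 90.975
Retention S: 1000/CN − 10 with CN=90.975 → S = 125/126 ≈ 0.992 in
Ia = 0.2·(125/126) = 25/126 in ≈ 0.198 in

S = 125/126 in ≈ 0.992 in; Ia = 25/126 in ≈ 0.198 in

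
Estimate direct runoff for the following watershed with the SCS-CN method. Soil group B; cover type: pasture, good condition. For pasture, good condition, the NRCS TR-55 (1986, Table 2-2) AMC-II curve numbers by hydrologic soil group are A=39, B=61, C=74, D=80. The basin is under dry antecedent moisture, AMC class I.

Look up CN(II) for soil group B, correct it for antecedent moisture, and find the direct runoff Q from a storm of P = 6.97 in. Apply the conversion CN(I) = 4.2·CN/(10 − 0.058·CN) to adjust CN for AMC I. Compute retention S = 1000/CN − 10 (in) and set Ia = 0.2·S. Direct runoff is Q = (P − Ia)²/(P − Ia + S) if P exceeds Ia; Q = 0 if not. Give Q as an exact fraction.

NRCS table: pasture, good condition, soil group B → CN(II) = 61
Dry (AMC I): CN(I) = 4.2·61/(10 − 0.058·61) = (1281/5)/(3231/500) = 42700/1077 ≈ 39.647
S = 1000/(42700/1077) − 10 = 6500/427 in ≈ 15.222 in
Ia = 0.2S: 0.2·15.222 = 3.044 in (exactly 1300/427)
Excess rainfall: 6.970 − 3.044 = 3.926 in; P > Ia so Q > 0
Q: (167619/42700)² ÷ (817619/42700) = 28096129161/34912331300 in (≈ 0.805 in)

Q = 28096129161/34912331300 in ≈ 0.805 in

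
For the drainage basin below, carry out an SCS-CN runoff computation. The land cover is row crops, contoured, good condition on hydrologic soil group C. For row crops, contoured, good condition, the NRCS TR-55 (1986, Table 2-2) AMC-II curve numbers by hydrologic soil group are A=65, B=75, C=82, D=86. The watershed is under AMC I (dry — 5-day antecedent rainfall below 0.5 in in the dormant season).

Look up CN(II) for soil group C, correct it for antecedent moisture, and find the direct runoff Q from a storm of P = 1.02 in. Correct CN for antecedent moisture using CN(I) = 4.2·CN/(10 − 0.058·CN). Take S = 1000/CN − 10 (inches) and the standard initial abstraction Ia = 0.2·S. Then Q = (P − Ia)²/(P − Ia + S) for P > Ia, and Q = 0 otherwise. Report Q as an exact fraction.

Q = 0 in ≈ 0.000 in

NRCS table: row crops, contoured, good condition, soil group C → CN(II) = 82
CN(I) from CN(II)=82: (4.2·82)/(10 − 0.058·82) = 28700/437 ≈ 65.675
S = 1000/(28700/437) − 10 = 1500/287 in ≈ 5.226 in
Ia = 0.2S: 0.2·5.226 = 1.045 in (exactly 300/287)
P = 1.020 ≤ Ia = 1.045 in: entire storm abstracted, Q = 0.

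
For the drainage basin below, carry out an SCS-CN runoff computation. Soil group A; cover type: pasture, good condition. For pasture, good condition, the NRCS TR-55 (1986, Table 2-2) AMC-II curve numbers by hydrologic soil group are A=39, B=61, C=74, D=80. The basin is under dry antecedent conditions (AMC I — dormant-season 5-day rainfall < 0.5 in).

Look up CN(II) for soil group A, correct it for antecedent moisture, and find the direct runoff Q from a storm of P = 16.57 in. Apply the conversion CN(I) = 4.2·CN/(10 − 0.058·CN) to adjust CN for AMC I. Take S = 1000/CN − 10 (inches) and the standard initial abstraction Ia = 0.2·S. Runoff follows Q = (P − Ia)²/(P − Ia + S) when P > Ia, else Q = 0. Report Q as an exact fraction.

Q = 558133008889/310981097700 in ≈ 1.795 in

NRCS table: pasture, good condition, soil group A → CN(II) = 39
CN(I) from CN(II)=39: (4.2·39)/(10 − 0.058·39) = 81900/3869 ≈ 21.168
S = 1000/(81900/3869) − 10 = 30500/819 in ≈ 37.241 in
Ia = 0.2·(30500/819) = 6100/819 in ≈ 7.448 in
Since P=16.570 > Ia=7.448: effective rainfall P−Ia = 747083/81900 in
Q: (747083/81900)² ÷ (3797083/81900) = 558133008889/310981097700 in (≈ 1.795 in)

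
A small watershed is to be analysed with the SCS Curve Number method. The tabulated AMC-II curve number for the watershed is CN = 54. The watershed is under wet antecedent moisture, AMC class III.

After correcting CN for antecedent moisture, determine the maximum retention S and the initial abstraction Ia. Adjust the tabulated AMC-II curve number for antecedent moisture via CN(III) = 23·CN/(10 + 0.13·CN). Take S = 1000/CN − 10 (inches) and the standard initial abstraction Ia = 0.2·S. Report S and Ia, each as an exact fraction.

Adjust CN=54 to AMC III: 23·54/(10 + 0.13·54) → 1242 ÷ (851/50) = 2700/37 ≈ 72.973
Max retention: S = 1000/(2700/37) − 10 = 100/27 in (≈ 3.704 in)
Ia = 0.2·(100/27) = 20/27 in ≈ 0.741 in

S = 100/27 in ≈ 3.704 in; Ia = 20/27 in ≈ 0.741 in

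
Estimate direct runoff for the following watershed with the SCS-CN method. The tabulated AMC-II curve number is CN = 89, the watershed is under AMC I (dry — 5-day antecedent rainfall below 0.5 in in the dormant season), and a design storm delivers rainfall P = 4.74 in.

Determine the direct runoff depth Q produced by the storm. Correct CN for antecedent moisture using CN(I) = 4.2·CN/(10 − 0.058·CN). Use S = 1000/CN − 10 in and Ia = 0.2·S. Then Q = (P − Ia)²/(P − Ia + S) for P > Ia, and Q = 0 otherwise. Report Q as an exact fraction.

Q = 150507530209/61952957850 in ≈ 2.429 in

Adjust CN=89 to AMC I: 4.2·89/(10 − 0.058·89) → (1869/5) ÷ (2419/500) = 186900/2419 ≈ 77.263
Max retention: S = 1000/(186900/2419) − 10 = 5500/1869 in (≈ 2.943 in)
Initial abstraction Ia = S/5 = (5500/1869)/5 = 1100/1869 ≈ 0.589 in
P − Ia = 4.740 − 0.589 = 387953/93450 ≈ 4.151 in (> 0, runoff occurs)
Q = (387953/93450)²/((387953/93450) + 5500/1869) = (150507530209/8732902500)/(662953/93450) = 150507530209/61952957850 in ≈ 2.429 in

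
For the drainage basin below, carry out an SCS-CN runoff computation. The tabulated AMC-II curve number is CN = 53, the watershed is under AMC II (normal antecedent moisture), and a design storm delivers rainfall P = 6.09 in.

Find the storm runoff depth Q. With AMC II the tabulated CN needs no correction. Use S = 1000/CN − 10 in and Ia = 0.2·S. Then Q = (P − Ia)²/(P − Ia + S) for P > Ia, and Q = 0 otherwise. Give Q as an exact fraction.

Q = 523357129/370348100 in ≈ 1.413 in

CN(II) = 53; AMC II needs no correction.
S = 1000/53 − 10 = 470/53 in ≈ 8.868 in
Ia = 0.2·(470/53) = 94/53 in ≈ 1.774 in
Excess rainfall: 6.090 − 1.774 = 4.316 in; P > Ia so Q > 0
Runoff Q = (P−Ia)²/(P−Ia+S) = (4.316)²/(4.316+8.868) = 523357129/370348100 ≈ 1.413 in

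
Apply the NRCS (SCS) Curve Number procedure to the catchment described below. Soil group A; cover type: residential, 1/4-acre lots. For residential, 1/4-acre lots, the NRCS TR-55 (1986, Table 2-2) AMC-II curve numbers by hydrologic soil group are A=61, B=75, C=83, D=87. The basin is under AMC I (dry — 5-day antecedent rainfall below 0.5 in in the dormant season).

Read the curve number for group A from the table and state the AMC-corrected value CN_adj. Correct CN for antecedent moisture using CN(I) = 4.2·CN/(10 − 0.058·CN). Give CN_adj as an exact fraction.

NRCS table: residential, 1/4-acre lots, soil group A → CN(II) = 61
Dry (AMC I): CN(I) = 4.2·61/(10 − 0.058·61) = (1281/5)/(3231/500) = 42700/1077 ≈ 39.647

CN_adj = 42700/1077 ≈ 39.647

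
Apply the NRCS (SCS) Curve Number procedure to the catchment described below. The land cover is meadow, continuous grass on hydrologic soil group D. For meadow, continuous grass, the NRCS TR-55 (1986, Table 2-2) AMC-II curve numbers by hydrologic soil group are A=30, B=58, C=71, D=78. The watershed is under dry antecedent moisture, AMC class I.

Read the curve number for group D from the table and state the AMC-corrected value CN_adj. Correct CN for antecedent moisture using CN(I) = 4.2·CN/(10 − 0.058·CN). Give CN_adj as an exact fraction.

NRCS table: meadow, continuous grass, soil group D → CN(II) = 78
Dry (AMC I): CN(I) = 4.2·78/(10 − 0.058·78) = (1638/5)/(1369/250) = 81900/1369 ≈ 59.825

CN_adj = 81900/1369 ≈ 59.825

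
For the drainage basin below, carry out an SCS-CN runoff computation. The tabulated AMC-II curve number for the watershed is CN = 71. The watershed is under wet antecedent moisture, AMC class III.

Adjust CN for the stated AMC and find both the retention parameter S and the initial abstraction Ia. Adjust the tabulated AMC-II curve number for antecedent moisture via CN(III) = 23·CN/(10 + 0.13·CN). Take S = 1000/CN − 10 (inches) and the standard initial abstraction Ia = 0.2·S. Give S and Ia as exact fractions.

S = 2900/1633 in ≈ 1.776 in; Ia = 580/1633 in ≈ 0.355 in

Adjust CN=71 to AMC III: 23·71/(10 + 0.13·71) → 1633 ÷ (1923/100) = 163300/1923 ≈ 84.919
Retention S: 1000/CN − 10 with CN=84.919 → S = 2900/1633 ≈ 1.776 in
Initial abstraction Ia = S/5 = (2900/1633)/5 = 580/1633 ≈ 0.355 in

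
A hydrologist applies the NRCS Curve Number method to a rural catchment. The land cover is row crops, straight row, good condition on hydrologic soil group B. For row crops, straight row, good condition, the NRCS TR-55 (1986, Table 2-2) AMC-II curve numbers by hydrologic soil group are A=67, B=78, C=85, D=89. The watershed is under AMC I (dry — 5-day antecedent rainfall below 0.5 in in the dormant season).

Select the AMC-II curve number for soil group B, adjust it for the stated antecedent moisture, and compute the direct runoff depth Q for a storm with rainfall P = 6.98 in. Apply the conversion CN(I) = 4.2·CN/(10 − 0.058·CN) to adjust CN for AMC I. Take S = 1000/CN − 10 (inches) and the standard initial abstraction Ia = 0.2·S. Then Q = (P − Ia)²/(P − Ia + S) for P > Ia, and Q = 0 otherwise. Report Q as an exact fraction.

Q = 53282950561/20713779450 in ≈ 2.572 in

NRCS table: row crops, straight row, good condition, soil group B → CN(II) = 78
Adjust CN=78 to AMC I: 4.2·78/(10 − 0.058·78) → (1638/5) ÷ (1369/250) = 81900/1369 ≈ 59.825
S = 1000/(81900/1369) − 10 = 5500/819 in ≈ 6.716 in
Ia = 0.2S: 0.2·6.716 = 1.343 in (exactly 1100/819)
P − Ia = 6.980 − 1.343 = 230831/40950 ≈ 5.637 in (> 0, runoff occurs)
Q: (230831/40950)² ÷ (505831/40950) = 53282950561/20713779450 in (≈ 2.572 in)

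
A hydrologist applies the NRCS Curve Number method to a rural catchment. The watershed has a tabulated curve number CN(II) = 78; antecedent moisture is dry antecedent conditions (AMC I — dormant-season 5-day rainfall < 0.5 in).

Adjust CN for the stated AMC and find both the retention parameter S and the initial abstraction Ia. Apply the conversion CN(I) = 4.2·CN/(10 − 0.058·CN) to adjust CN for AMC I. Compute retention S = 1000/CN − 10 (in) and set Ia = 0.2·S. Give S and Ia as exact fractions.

CN(I) from CN(II)=78: (4.2·78)/(10 − 0.058·78) = 81900/1369 ≈ 59.825
Max retention: S = 1000/(81900/1369) − 10 = 5500/819 in (≈ 6.716 in)
Ia = 0.2S: 0.2·6.716 = 1.343 in (exactly 1100/819)

S = 5500/819 in ≈ 6.716 in; Ia = 1100/819 in ≈ 1.343 in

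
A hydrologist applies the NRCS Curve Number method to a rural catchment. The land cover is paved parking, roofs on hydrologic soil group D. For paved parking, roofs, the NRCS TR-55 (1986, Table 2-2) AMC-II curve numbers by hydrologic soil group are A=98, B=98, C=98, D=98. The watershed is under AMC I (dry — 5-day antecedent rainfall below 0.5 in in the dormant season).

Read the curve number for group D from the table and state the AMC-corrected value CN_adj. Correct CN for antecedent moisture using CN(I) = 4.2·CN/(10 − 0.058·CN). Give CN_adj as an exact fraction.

CN_adj = 102900/1079 ≈ 95.366

NRCS table: paved parking, roofs, soil group D → CN(II) = 98
Adjust CN=98 to AMC I: 4.2·98/(10 − 0.058·98) → (2058/5) ÷ (1079/250) = 102900/1079 ≈ 95.366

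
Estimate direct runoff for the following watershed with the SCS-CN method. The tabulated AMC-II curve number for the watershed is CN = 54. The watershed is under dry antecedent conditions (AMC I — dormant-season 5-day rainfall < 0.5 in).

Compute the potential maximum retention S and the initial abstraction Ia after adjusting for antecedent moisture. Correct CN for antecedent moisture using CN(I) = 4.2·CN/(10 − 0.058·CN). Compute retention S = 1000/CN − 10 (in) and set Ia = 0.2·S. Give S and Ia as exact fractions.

CN(I) from CN(II)=54: (4.2·54)/(10 − 0.058·54) = 56700/1717 ≈ 33.023
S = 1000/(56700/1717) − 10 = 11500/567 in ≈ 20.282 in
Initial abstraction Ia = S/5 = (11500/567)/5 = 2300/567 ≈ 4.056 in

S = 11500/567 in ≈ 20.282 in; Ia = 2300/567 in ≈ 4.056 in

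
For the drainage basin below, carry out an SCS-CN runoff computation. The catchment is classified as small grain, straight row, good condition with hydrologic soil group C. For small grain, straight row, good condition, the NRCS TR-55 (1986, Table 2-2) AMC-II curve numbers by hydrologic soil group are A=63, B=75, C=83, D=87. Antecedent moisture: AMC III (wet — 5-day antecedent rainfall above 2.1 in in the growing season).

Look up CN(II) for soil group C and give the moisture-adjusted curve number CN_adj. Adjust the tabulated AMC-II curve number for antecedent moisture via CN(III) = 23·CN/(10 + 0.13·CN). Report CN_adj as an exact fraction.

NRCS table: small grain, straight row, good condition, soil group C → CN(II) = 83
CN(III) from CN(II)=83: (23·83)/(10 + 0.13·83) = 190900/2079 ≈ 91.823

CN_adj = 190900/2079 ≈ 91.823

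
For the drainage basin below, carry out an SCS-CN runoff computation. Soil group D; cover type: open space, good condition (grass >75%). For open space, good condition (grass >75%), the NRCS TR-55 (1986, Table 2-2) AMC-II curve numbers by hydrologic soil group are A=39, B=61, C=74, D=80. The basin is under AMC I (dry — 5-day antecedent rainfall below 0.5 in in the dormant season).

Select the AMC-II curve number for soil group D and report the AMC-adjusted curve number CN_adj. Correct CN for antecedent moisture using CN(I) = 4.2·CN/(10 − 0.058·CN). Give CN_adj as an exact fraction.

NRCS table: open space, good condition (grass >75%), soil group D → CN(II) = 80
Dry (AMC I): CN(I) = 4.2·80/(10 − 0.058·80) = 336/(134/25) = 4200/67 ≈ 62.687

CN_adj = 4200/67 ≈ 62.687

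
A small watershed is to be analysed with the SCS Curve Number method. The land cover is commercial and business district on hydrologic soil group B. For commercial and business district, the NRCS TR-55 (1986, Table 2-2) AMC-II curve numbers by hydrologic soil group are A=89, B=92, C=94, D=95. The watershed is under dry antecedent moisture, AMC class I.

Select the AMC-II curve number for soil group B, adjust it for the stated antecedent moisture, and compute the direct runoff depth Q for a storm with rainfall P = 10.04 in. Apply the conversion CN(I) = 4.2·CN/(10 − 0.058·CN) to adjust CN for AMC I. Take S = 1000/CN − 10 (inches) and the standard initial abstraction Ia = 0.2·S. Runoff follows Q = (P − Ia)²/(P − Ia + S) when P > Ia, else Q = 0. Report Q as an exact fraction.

Q = 13510110289/1705388475 in ≈ 7.922 in

NRCS table: commercial and business district, soil group B → CN(II) = 92
CN(I) from CN(II)=92: (4.2·92)/(10 − 0.058·92) = 48300/583 ≈ 82.847
Retention S: 1000/CN − 10 with CN=82.847 → S = 1000/483 ≈ 2.070 in
Ia = 0.2S: 0.2·2.070 = 0.414 in (exactly 200/483)
Since P=10.040 > Ia=0.414: effective rainfall P−Ia = 116233/12075 in
Q = (116233/12075)²/((116233/12075) + 1000/483) = (13510110289/145805625)/(141233/12075) = 13510110289/1705388475 in ≈ 7.922 in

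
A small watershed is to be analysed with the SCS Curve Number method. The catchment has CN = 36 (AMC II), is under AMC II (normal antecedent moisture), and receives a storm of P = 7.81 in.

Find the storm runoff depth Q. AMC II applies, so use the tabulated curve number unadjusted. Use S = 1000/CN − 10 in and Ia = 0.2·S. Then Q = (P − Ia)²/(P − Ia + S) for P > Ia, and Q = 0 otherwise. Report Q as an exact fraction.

CN(II) = 36; AMC II needs no correction.
S = 1000/36 − 10 = 160/9 in ≈ 17.778 in
Ia = 0.2S: 0.2·17.778 = 3.556 in (exactly 32/9)
Excess rainfall: 7.810 − 3.556 = 4.254 in; P > Ia so Q > 0
Q: (3829/900)² ÷ (19829/900) = 14661241/17846100 in (≈ 0.822 in)

Q = 14661241/17846100 in ≈ 0.822 in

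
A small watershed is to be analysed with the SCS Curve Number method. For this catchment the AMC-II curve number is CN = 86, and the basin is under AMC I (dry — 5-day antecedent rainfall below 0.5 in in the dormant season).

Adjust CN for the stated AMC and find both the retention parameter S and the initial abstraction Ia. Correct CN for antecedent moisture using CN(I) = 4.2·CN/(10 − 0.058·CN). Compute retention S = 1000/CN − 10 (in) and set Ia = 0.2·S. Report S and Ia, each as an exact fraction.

Dry (AMC I): CN(I) = 4.2·86/(10 − 0.058·86) = (1806/5)/(1253/250) = 12900/179 ≈ 72.067
S = 1000/(12900/179) − 10 = 500/129 in ≈ 3.876 in
Ia = 0.2·(500/129) = 100/129 in ≈ 0.775 in

S = 500/129 in ≈ 3.876 in; Ia = 100/129 in ≈ 0.775 in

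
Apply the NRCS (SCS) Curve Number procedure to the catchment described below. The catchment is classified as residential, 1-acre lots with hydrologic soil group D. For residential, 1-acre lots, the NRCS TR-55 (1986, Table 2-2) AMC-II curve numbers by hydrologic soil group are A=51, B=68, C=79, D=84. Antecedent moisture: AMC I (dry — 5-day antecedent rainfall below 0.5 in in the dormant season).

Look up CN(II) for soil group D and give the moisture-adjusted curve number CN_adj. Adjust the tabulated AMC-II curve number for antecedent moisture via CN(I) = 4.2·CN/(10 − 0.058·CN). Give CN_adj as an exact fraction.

CN_adj = 44100/641 ≈ 68.799

NRCS table: residential, 1-acre lots, soil group D → CN(II) = 84
Adjust CN=84 to AMC I: 4.2·84/(10 − 0.058·84) → (1764/5) ÷ (641/125) = 44100/641 ≈ 68.799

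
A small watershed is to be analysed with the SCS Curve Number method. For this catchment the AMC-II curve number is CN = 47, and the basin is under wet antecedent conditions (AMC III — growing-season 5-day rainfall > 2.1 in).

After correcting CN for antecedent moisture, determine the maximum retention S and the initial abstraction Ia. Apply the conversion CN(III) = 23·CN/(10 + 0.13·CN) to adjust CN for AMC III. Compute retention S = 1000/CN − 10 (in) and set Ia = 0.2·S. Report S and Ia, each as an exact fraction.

Adjust CN=47 to AMC III: 23·47/(10 + 0.13·47) → 1081 ÷ (1611/100) = 108100/1611 ≈ 67.101
S = 1000/(108100/1611) − 10 = 5300/1081 in ≈ 4.903 in
Ia = 0.2S: 0.2·4.903 = 0.981 in (exactly 1060/1081)

S = 5300/1081 in ≈ 4.903 in; Ia = 1060/1081 in ≈ 0.981 in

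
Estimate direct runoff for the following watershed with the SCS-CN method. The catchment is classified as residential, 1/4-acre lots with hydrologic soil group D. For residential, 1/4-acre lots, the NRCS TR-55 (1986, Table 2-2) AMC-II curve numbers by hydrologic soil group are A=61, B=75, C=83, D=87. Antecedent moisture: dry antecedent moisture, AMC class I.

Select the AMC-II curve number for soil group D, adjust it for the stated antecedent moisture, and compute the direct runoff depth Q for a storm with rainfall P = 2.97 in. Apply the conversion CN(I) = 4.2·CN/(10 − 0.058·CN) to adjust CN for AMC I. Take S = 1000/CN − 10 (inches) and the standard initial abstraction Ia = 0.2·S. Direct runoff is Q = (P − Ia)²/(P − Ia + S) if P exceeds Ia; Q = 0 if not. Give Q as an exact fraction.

Q = 170254439161/194140491300 in ≈ 0.877 in

NRCS table: residential, 1/4-acre lots, soil group D → CN(II) = 87
Adjust CN=87 to AMC I: 4.2·87/(10 − 0.058·87) → (1827/5) ÷ (2477/500) = 182700/2477 ≈ 73.759
Retention S: 1000/CN − 10 with CN=73.759 → S = 6500/1827 ≈ 3.558 in
Initial abstraction Ia = S/5 = (6500/1827)/5 = 1300/1827 ≈ 0.712 in
Excess rainfall: 2.970 − 0.712 = 2.258 in; P > Ia so Q > 0
Q: (412619/182700)² ÷ (1062619/182700) = 170254439161/194140491300 in (≈ 0.877 in)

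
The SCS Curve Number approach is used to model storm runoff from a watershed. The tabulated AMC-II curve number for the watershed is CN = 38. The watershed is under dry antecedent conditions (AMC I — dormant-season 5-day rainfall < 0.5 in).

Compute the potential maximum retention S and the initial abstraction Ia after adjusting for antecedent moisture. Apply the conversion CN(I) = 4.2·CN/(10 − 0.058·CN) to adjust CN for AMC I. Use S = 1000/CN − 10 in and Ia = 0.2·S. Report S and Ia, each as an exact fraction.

Adjust CN=38 to AMC I: 4.2·38/(10 − 0.058·38) → (798/5) ÷ (1949/250) = 39900/1949 ≈ 20.472
Max retention: S = 1000/(39900/1949) − 10 = 15500/399 in (≈ 38.847 in)
Initial abstraction Ia = S/5 = (15500/399)/5 = 3100/399 ≈ 7.769 in

S = 15500/399 in ≈ 38.847 in; Ia = 3100/399 in ≈ 7.769 in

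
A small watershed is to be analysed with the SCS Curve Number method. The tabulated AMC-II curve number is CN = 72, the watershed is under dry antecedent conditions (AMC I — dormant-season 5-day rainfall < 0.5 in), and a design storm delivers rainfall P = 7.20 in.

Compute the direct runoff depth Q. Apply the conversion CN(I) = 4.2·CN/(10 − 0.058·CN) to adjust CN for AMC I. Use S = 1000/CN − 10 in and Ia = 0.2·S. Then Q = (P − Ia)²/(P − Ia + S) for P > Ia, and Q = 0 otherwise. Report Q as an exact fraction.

CN(I) from CN(II)=72: (4.2·72)/(10 − 0.058·72) = 675/13 ≈ 51.923
S = 1000/(675/13) − 10 = 250/27 in ≈ 9.259 in
Ia = 0.2S: 0.2·9.259 = 1.852 in (exactly 50/27)
Since P=7.200 > Ia=1.852: effective rainfall P−Ia = 722/135 in
Runoff Q = (P−Ia)²/(P−Ia+S) = (5.348)²/(5.348+9.259) = 130321/66555 ≈ 1.958 in

Q = 130321/66555 in ≈ 1.958 in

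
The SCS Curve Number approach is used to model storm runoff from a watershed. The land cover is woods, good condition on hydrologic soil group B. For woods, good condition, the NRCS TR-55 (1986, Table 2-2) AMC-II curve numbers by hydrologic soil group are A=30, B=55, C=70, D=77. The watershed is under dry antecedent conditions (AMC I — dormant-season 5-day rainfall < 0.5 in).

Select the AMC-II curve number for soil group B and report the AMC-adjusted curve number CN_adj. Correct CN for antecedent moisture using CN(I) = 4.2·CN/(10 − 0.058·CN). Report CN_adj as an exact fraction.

NRCS table: woods, good condition, soil group B → CN(II) = 55
Adjust CN=55 to AMC I: 4.2·55/(10 − 0.058·55) → 231 ÷ (681/100) = 7700/227 ≈ 33.921

CN_adj = 7700/227 ≈ 33.921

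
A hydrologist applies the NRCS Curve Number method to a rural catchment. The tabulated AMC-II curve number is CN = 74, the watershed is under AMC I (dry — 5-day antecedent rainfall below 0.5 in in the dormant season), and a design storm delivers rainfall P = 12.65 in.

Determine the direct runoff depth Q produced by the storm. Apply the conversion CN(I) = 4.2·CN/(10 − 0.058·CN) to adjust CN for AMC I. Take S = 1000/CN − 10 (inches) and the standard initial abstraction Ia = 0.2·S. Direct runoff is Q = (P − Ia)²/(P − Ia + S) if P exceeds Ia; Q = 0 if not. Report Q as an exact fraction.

Dry (AMC I): CN(I) = 4.2·74/(10 − 0.058·74) = (1554/5)/(1427/250) = 77700/1427 ≈ 54.450
Max retention: S = 1000/(77700/1427) − 10 = 6500/777 in (≈ 8.366 in)
Ia = 0.2·(6500/777) = 1300/777 in ≈ 1.673 in
Excess rainfall: 12.650 − 1.673 = 10.977 in; P > Ia so Q > 0
Q = (170581/15540)²/((170581/15540) + 6500/777) = (29097877561/241491600)/(300581/15540) = 29097877561/4671028740 in ≈ 6.229 in

Q = 29097877561/4671028740 in ≈ 6.229 in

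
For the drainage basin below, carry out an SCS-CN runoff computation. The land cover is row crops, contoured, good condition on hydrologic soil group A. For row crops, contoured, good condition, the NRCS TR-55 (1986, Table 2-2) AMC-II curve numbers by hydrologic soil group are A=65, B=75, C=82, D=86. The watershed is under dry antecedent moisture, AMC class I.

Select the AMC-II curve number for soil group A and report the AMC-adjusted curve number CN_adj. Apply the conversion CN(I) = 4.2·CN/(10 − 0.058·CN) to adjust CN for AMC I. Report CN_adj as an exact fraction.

CN_adj = 3900/89 ≈ 43.820

NRCS table: row crops, contoured, good condition, soil group A → CN(II) = 65
Dry (AMC I): CN(I) = 4.2·65/(10 − 0.058·65) = 273/(623/100) = 3900/89 ≈ 43.820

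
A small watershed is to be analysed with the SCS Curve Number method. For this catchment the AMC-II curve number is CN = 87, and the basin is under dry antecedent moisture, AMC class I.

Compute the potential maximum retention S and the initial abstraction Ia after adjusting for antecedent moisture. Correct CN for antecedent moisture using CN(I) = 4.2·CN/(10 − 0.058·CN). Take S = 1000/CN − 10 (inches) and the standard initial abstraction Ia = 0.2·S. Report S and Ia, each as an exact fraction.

S = 6500/1827 in ≈ 3.558 in; Ia = 1300/1827 in ≈ 0.712 in

Adjust CN=87 to AMC I: 4.2·87/(10 − 0.058·87) → (1827/5) ÷ (2477/500) = 182700/2477 ≈ 73.759
Retention S: 1000/CN − 10 with CN=73.759 → S = 6500/1827 ≈ 3.558 in
Ia = 0.2S: 0.2·3.558 = 0.712 in (exactly 1300/1827)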